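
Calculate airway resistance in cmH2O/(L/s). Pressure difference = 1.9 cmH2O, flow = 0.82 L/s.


R = dP / flow
R = 1.9 / 0.82
R = 2.317 cmH2O/(L/s)


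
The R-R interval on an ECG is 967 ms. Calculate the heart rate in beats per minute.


HR = 60 / RR_interval(s)
RR = 967 ms = 0.967 s
HR = 60 / 0.967 = 62.05 bpm


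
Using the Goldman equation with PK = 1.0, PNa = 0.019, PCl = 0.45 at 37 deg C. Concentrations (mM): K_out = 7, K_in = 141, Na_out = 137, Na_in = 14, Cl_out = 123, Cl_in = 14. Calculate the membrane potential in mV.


Vm = (RT/F)*ln((PK*Ko + PNa*Nao + PCl*Cli)/(PK*Ki + PNa*Nai + PCl*Clo))
Numer = 15.903, Denom = 196.616
Vm = -67.21 mV


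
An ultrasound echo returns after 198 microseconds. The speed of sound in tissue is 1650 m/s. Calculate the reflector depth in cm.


depth = c * t / 2
t = 198 us = 1.9800e-04 s
depth = 1650 * 1.9800e-04 / 2
depth = 0.16335 m = 16.335 cm


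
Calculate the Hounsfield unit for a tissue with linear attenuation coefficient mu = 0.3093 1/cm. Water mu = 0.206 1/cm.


HU = ((mu_tissue - mu_water) / mu_water) * 1000
HU = ((0.3093 - 0.206) / 0.206) * 1000
HU = 501.5


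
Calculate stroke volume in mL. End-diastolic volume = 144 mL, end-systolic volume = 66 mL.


SV = EDV - ESV
SV = 144 - 66
SV = 78 mL


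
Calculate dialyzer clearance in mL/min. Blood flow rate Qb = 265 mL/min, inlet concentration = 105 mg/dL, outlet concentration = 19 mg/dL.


K = Qb * (Cb_in - Cb_out) / Cb_in
K = 265 * (105 - 19) / 105
K = 217 mL/min


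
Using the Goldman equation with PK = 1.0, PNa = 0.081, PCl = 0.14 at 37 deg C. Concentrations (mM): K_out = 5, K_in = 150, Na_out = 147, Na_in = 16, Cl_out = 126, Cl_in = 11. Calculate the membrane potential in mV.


Vm = (RT/F)*ln((PK*Ko + PNa*Nao + PCl*Cli)/(PK*Ki + PNa*Nai + PCl*Clo))
Numer = 18.447, Denom = 168.936
Vm = -59.19 mV


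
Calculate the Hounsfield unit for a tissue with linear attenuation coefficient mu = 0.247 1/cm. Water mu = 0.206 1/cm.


HU = ((mu_tissue - mu_water) / mu_water) * 1000
HU = ((0.247 - 0.206) / 0.206) * 1000
HU = 199


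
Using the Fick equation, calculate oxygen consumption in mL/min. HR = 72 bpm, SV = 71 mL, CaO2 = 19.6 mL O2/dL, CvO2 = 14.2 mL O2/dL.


CO = HR*SV = 72*71/1000 = 5.112 L/min
a-v O2 diff = 19.6 - 14.2 = 5.4 mL/dL
VO2 = CO * (CaO2-CvO2) * 10 dL/L
VO2 = 5.112 * 5.4 * 10
VO2 = 276 mL/min


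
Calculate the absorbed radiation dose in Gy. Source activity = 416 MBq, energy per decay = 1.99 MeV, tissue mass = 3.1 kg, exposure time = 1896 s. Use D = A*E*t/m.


A = 416 MBq = 4.1600e+08 Bq
E = 1.99 MeV = 3.18798e-13 J
D = A*E*t/m = 4.1600e+08*3.18798e-13*1896/3.1
D = 0.08111 Gy


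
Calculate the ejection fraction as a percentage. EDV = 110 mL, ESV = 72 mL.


SV = EDV - ESV = 110 - 72 = 38 mL
EF = SV/EDV * 100 = 38/110 * 100
EF = 34.55%


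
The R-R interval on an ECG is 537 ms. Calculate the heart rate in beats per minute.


HR = 60 / RR_interval(s)
RR = 537 ms = 0.537 s
HR = 60 / 0.537 = 111.7 bpm


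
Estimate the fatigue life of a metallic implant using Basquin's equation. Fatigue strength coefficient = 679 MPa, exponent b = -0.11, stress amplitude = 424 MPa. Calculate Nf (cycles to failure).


sigma_a = sigma_f' * (2Nf)^b
2Nf = (sigma_a/sigma_f')^(1/b)
2Nf = (424/679)^(1/-0.11)
2Nf = 72.29804
Nf = 36.15


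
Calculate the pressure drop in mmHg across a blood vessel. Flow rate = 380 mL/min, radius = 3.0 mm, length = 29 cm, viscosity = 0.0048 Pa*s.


dP = 8*mu*L*Q / (pi*r^4)
Q = 380 mL/min = 6.33333e-06 m^3/s
dP = 277.157 Pa = 277.157 / 133.322 mmHg = 2.079 mmHg


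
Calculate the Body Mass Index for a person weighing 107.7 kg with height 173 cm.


BMI = weight / height^2
height = 173 cm = 1.73 m
BMI = 107.7 / 1.73^2
BMI = 35.99 kg/m^2


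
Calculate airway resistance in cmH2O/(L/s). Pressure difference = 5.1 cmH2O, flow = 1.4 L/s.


R = dP / flow
R = 5.1 / 1.4
R = 3.643 cmH2O/(L/s)


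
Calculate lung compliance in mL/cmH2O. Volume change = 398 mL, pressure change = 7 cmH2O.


C = dV / dP
C = 398 / 7
C = 56.86 mL/cmH2O


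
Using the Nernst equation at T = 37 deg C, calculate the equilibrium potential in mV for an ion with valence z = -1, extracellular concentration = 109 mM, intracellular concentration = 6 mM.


E = (RT/(zF)) * ln(C_out/C_in)
T = 37 + 273.15 = 310.15 K
E = (8.314 * 310.15 / (-1 * 96485)) * ln(109/6)
E = -77.49 mV


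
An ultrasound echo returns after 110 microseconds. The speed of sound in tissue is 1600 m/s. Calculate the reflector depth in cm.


depth = c * t / 2
t = 110 us = 1.1000e-04 s
depth = 1600 * 1.1000e-04 / 2
depth = 0.088 m = 8.8 cm


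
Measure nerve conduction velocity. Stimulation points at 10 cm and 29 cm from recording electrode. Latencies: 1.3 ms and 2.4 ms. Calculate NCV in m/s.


Distance = (29 - 10) / 100 = 0.19 m
dt = (2.4 - 1.3) / 1000 = 0.0011 s
NCV = dist / dt = 172.7 m/s


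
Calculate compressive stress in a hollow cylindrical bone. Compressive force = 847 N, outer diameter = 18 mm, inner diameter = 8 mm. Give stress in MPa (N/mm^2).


A = pi*(r_o^2 - r_i^2)
r_o = 9 mm, r_i = 4 mm
A = 204.204 mm^2
sigma = F/A = 847 / 204.204
sigma = 4.148 MPa


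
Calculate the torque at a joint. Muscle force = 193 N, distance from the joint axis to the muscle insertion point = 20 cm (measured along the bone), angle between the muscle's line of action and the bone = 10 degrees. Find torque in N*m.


Torque = F * d * sin(theta)   (moment arm = d*sin(theta))
d = 20 cm = 0.2 m
Torque = 193 * 0.2 * sin(10)
Torque = 6.703 N*m


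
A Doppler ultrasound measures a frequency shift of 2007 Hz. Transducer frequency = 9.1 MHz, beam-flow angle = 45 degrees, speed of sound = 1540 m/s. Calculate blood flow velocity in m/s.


v = fd * c / (2 * f0 * cos(theta))
v = 2007 * 1540 / (2 * 9.1000e+06 * cos(45))
v = 0.2402 m/s


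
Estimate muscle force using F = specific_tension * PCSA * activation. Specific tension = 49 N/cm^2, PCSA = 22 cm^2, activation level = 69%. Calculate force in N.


F = sigma * PCSA * activation
F = 49 * 22 * 0.69
F = 743.8 N


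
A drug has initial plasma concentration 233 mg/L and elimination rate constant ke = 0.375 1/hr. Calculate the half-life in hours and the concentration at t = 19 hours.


t_half = ln(2) / ke = 0.693147 / 0.375 = 1.848 hr
C(t) = C0 * exp(-ke*t) = 233 * exp(-0.375*19)
C(19) = 0.1875 mg/L


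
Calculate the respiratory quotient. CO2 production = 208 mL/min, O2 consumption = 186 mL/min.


RQ = VCO2 / VO2
RQ = 208 / 186
RQ = 1.118


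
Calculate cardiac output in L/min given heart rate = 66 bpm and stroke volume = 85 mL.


CO = HR * SV
CO = 66 * 85 / 1000
CO = 5.61 L/min


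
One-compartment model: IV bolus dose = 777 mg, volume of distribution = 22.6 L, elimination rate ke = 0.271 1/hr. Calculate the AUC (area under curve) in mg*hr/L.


C0 = Dose/Vd = 777/22.6 = 34.3805 mg/L
AUC = C0/ke = 34.3805/0.271
AUC = 126.9 mg*hr/L


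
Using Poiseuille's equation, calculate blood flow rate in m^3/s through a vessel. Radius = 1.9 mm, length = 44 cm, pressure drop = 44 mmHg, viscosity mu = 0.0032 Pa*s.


Q = pi*r^4*dP / (8*mu*L)
r = 0.0019 m, L = 0.44 m
dP = 44 mmHg = 5866.168 Pa
Q = 2.1322e-05 m^3/s


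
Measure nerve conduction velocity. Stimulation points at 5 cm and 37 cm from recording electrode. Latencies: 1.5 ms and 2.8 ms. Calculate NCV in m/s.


Distance = (37 - 5) / 100 = 0.32 m
dt = (2.8 - 1.5) / 1000 = 0.0013 s
NCV = dist / dt = 246.2 m/s


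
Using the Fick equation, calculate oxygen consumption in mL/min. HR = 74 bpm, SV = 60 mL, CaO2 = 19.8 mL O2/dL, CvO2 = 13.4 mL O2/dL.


CO = HR*SV = 74*60/1000 = 4.44 L/min
a-v O2 diff = 19.8 - 13.4 = 6.4 mL/dL
VO2 = CO * (CaO2-CvO2) * 10 dL/L
VO2 = 4.44 * 6.4 * 10
VO2 = 284.2 mL/min


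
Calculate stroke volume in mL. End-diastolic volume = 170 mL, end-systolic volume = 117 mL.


SV = EDV - ESV
SV = 170 - 117
SV = 53 mL


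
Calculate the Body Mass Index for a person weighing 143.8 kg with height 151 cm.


BMI = weight / height^2
height = 151 cm = 1.51 m
BMI = 143.8 / 1.51^2
BMI = 63.07 kg/m^2


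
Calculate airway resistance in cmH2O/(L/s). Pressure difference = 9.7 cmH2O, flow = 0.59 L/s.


R = dP / flow
R = 9.7 / 0.59
R = 16.44 cmH2O/(L/s)


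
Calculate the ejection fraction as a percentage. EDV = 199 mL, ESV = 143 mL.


SV = EDV - ESV = 199 - 143 = 56 mL
EF = SV/EDV * 100 = 56/199 * 100
EF = 28.14%


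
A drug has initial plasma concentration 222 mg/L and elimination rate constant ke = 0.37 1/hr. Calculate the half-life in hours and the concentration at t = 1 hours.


t_half = ln(2) / ke = 0.693147 / 0.37 = 1.873 hr
C(t) = C0 * exp(-ke*t) = 222 * exp(-0.37*1)
C(1) = 153.3 mg/L


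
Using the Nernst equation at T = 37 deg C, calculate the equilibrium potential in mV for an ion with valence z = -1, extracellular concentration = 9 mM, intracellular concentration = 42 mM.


E = (RT/(zF)) * ln(C_out/C_in)
T = 37 + 273.15 = 310.15 K
E = (8.314 * 310.15 / (-1 * 96485)) * ln(9/42)
E = 41.17 mV


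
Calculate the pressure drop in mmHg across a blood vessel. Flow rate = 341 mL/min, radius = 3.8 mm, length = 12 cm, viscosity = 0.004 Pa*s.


dP = 8*mu*L*Q / (pi*r^4)
Q = 341 mL/min = 5.68333e-06 m^3/s
dP = 33.3158 Pa = 33.3158 / 133.322 mmHg = 0.2499 mmHg


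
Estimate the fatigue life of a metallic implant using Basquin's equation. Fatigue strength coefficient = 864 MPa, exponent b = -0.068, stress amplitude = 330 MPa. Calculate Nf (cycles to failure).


sigma_a = sigma_f' * (2Nf)^b
2Nf = (sigma_a/sigma_f')^(1/b)
2Nf = (330/864)^(1/-0.068)
2Nf = 1402994.3
Nf = 7.015e+05


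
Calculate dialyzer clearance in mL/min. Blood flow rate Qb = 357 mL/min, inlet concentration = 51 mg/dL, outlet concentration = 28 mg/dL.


K = Qb * (Cb_in - Cb_out) / Cb_in
K = 357 * (51 - 28) / 51
K = 161 mL/min


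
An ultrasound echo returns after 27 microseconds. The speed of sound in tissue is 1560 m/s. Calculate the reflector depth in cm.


depth = c * t / 2
t = 27 us = 2.7000e-05 s
depth = 1560 * 2.7000e-05 / 2
depth = 0.02106 m = 2.106 cm


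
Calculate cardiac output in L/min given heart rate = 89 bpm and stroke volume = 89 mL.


CO = HR * SV
CO = 89 * 89 / 1000
CO = 7.921 L/min


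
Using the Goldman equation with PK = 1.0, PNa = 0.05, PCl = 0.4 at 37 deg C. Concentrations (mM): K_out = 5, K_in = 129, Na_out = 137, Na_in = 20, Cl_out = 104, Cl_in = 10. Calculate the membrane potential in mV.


Vm = (RT/F)*ln((PK*Ko + PNa*Nao + PCl*Cli)/(PK*Ki + PNa*Nai + PCl*Clo))
Numer = 15.85, Denom = 171.6
Vm = -63.66 mV


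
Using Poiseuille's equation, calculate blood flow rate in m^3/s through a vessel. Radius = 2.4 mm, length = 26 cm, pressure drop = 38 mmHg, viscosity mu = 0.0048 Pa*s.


Q = pi*r^4*dP / (8*mu*L)
r = 0.0024 m, L = 0.26 m
dP = 38 mmHg = 5066.236 Pa
Q = 5.2890e-05 m^3/s


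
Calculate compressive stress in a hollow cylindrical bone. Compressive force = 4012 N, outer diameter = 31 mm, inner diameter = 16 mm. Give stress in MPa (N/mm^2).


A = pi*(r_o^2 - r_i^2)
r_o = 15.5 mm, r_i = 8 mm
A = 553.706 mm^2
sigma = F/A = 4012 / 553.706
sigma = 7.246 MPa


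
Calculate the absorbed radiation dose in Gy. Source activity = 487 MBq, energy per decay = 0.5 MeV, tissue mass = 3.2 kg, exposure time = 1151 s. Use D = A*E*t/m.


A = 487 MBq = 4.8700e+08 Bq
E = 0.5 MeV = 8.01e-14 J
D = A*E*t/m = 4.8700e+08*8.01e-14*1151/3.2
D = 0.01403 Gy


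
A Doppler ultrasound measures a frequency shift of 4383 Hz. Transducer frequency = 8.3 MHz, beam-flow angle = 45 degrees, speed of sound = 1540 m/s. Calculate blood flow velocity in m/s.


v = fd * c / (2 * f0 * cos(theta))
v = 4383 * 1540 / (2 * 8.3000e+06 * cos(45))
v = 0.575 m/s


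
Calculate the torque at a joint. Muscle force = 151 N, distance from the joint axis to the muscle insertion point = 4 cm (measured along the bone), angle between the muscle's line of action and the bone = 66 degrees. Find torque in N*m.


Torque = F * d * sin(theta)   (moment arm = d*sin(theta))
d = 4 cm = 0.04 m
Torque = 151 * 0.04 * sin(66)
Torque = 5.518 N*m


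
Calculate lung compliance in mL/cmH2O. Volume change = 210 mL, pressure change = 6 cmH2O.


C = dV / dP
C = 210 / 6
C = 35 mL/cmH2O


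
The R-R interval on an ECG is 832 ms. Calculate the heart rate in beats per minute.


HR = 60 / RR_interval(s)
RR = 832 ms = 0.832 s
HR = 60 / 0.832 = 72.12 bpm


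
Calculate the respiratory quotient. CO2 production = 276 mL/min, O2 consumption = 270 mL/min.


RQ = VCO2 / VO2
RQ = 276 / 270
RQ = 1.022


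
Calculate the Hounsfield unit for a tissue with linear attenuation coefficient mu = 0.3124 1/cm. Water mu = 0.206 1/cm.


HU = ((mu_tissue - mu_water) / mu_water) * 1000
HU = ((0.3124 - 0.206) / 0.206) * 1000
HU = 516.5


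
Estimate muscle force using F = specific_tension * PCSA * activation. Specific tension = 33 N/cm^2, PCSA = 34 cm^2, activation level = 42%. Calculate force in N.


F = sigma * PCSA * activation
F = 33 * 34 * 0.42
F = 471.2 N


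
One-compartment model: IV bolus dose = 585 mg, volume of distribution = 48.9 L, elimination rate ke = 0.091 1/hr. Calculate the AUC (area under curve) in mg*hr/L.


C0 = Dose/Vd = 585/48.9 = 11.9632 mg/L
AUC = C0/ke = 11.9632/0.091
AUC = 131.5 mg*hr/L


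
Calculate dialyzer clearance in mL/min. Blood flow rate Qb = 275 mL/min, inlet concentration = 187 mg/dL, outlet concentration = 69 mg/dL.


K = Qb * (Cb_in - Cb_out) / Cb_in
K = 275 * (187 - 69) / 187
K = 173.5 mL/min


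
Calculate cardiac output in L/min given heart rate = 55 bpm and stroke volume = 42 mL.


CO = HR * SV
CO = 55 * 42 / 1000
CO = 2.31 L/min


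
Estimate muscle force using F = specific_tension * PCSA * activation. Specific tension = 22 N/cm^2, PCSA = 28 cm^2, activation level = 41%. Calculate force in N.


F = sigma * PCSA * activation
F = 22 * 28 * 0.41
F = 252.6 N


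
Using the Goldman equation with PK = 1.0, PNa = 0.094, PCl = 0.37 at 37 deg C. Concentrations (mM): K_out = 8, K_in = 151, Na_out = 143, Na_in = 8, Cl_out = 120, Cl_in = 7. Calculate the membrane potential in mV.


Vm = (RT/F)*ln((PK*Ko + PNa*Nao + PCl*Cli)/(PK*Ki + PNa*Nai + PCl*Clo))
Numer = 24.032, Denom = 196.152
Vm = -56.11 mV


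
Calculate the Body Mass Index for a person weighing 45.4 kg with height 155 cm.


BMI = weight / height^2
height = 155 cm = 1.55 m
BMI = 45.4 / 1.55^2
BMI = 18.9 kg/m^2


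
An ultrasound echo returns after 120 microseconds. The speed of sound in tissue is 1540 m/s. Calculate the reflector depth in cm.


depth = c * t / 2
t = 120 us = 1.2000e-04 s
depth = 1540 * 1.2000e-04 / 2
depth = 0.0924 m = 9.24 cm


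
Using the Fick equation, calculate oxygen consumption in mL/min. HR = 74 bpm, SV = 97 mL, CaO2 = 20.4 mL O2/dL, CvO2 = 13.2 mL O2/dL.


CO = HR*SV = 74*97/1000 = 7.178 L/min
a-v O2 diff = 20.4 - 13.2 = 7.2 mL/dL
VO2 = CO * (CaO2-CvO2) * 10 dL/L
VO2 = 7.178 * 7.2 * 10
VO2 = 516.8 mL/min


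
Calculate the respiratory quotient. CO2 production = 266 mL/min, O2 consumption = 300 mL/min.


RQ = VCO2 / VO2
RQ = 266 / 300
RQ = 0.8867


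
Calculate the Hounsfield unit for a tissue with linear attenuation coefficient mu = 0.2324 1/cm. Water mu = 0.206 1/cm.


HU = ((mu_tissue - mu_water) / mu_water) * 1000
HU = ((0.2324 - 0.206) / 0.206) * 1000
HU = 128.2


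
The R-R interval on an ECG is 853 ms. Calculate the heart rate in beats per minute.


HR = 60 / RR_interval(s)
RR = 853 ms = 0.853 s
HR = 60 / 0.853 = 70.34 bpm


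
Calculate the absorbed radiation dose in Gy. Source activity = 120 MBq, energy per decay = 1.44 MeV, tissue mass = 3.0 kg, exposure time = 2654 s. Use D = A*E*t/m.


A = 120 MBq = 1.2000e+08 Bq
E = 1.44 MeV = 2.30688e-13 J
D = A*E*t/m = 1.2000e+08*2.30688e-13*2654/3.0
D = 0.02449 Gy


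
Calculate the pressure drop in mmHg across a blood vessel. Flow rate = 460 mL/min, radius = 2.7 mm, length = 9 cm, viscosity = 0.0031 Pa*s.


dP = 8*mu*L*Q / (pi*r^4)
Q = 460 mL/min = 7.66667e-06 m^3/s
dP = 102.493 Pa = 102.493 / 133.322 mmHg = 0.7688 mmHg


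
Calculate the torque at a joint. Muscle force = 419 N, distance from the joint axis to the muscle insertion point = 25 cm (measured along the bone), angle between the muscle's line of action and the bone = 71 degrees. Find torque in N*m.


Torque = F * d * sin(theta)   (moment arm = d*sin(theta))
d = 25 cm = 0.25 m
Torque = 419 * 0.25 * sin(71)
Torque = 99.04 N*m


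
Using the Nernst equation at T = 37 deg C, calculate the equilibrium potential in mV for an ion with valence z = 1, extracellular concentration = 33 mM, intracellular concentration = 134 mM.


E = (RT/(zF)) * ln(C_out/C_in)
T = 37 + 273.15 = 310.15 K
E = (8.314 * 310.15 / (1 * 96485)) * ln(33/134)
E = -37.45 mV


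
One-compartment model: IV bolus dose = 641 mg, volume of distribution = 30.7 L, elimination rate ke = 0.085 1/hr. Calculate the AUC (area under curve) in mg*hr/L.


C0 = Dose/Vd = 641/30.7 = 20.8795 mg/L
AUC = C0/ke = 20.8795/0.085
AUC = 245.6 mg*hr/L


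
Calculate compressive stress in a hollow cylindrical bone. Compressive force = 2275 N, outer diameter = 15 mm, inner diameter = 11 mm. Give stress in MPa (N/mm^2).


A = pi*(r_o^2 - r_i^2)
r_o = 7.5 mm, r_i = 5.5 mm
A = 81.6814 mm^2
sigma = F/A = 2275 / 81.6814
sigma = 27.85 MPa


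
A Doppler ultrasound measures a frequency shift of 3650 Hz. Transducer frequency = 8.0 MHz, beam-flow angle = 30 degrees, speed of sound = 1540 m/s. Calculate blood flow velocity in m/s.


v = fd * c / (2 * f0 * cos(theta))
v = 3650 * 1540 / (2 * 8.0000e+06 * cos(30))
v = 0.4057 m/s


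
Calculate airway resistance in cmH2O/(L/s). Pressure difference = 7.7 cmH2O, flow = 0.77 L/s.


R = dP / flow
R = 7.7 / 0.77
R = 10 cmH2O/(L/s)


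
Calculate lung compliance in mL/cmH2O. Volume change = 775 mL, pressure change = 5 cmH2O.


C = dV / dP
C = 775 / 5
C = 155 mL/cmH2O


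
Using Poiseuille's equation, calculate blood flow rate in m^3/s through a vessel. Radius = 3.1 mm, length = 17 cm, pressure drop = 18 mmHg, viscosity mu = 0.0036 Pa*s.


Q = pi*r^4*dP / (8*mu*L)
r = 0.0031 m, L = 0.17 m
dP = 18 mmHg = 2399.796 Pa
Q = 1.4221e-04 m^3/s


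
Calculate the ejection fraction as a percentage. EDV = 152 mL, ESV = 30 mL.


SV = EDV - ESV = 152 - 30 = 122 mL
EF = SV/EDV * 100 = 122/152 * 100
EF = 80.26%


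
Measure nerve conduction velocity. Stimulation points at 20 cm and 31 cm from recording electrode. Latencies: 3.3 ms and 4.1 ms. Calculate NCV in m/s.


Distance = (31 - 20) / 100 = 0.11 m
dt = (4.1 - 3.3) / 1000 = 8.0000e-04 s
NCV = dist / dt = 137.5 m/s


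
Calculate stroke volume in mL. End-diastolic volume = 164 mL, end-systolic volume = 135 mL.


SV = EDV - ESV
SV = 164 - 135
SV = 29 mL


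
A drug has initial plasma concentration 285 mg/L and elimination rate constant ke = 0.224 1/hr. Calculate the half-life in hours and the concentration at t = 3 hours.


t_half = ln(2) / ke = 0.693147 / 0.224 = 3.094 hr
C(t) = C0 * exp(-ke*t) = 285 * exp(-0.224*3)
C(3) = 145.5 mg/L


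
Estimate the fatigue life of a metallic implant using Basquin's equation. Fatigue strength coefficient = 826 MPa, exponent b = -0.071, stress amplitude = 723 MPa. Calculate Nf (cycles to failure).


sigma_a = sigma_f' * (2Nf)^b
2Nf = (sigma_a/sigma_f')^(1/b)
2Nf = (723/826)^(1/-0.071)
2Nf = 6.5263827
Nf = 3.263


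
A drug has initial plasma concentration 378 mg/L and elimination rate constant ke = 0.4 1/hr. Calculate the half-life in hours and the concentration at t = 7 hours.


t_half = ln(2) / ke = 0.693147 / 0.4 = 1.733 hr
C(t) = C0 * exp(-ke*t) = 378 * exp(-0.4*7)
C(7) = 22.99 mg/L


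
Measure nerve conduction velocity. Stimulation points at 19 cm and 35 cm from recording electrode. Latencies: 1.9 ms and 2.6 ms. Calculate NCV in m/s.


Distance = (35 - 19) / 100 = 0.16 m
dt = (2.6 - 1.9) / 1000 = 7.0000e-04 s
NCV = dist / dt = 228.6 m/s


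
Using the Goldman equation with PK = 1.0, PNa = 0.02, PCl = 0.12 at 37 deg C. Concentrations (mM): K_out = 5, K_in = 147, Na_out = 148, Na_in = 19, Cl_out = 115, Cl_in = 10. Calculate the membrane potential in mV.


Vm = (RT/F)*ln((PK*Ko + PNa*Nao + PCl*Cli)/(PK*Ki + PNa*Nai + PCl*Clo))
Numer = 9.16, Denom = 161.18
Vm = -76.64 mV


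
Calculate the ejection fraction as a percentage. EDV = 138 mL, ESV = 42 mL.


SV = EDV - ESV = 138 - 42 = 96 mL
EF = SV/EDV * 100 = 96/138 * 100
EF = 69.57%


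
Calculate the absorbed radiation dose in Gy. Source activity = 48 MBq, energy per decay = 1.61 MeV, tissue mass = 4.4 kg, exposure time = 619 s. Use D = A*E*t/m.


A = 48 MBq = 4.8000e+07 Bq
E = 1.61 MeV = 2.57922e-13 J
D = A*E*t/m = 4.8000e+07*2.57922e-13*619/4.4
D = 0.001742 Gy


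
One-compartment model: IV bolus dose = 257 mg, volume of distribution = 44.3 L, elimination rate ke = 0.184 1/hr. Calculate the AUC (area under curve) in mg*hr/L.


C0 = Dose/Vd = 257/44.3 = 5.80135 mg/L
AUC = C0/ke = 5.80135/0.184
AUC = 31.53 mg*hr/L


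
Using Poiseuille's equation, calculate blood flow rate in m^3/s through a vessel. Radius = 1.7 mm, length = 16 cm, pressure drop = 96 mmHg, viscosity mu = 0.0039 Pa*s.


Q = pi*r^4*dP / (8*mu*L)
r = 0.0017 m, L = 0.16 m
dP = 96 mmHg = 12798.912 Pa
Q = 6.7274e-05 m^3/s


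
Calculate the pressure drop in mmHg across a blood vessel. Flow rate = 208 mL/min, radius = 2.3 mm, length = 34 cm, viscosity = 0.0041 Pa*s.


dP = 8*mu*L*Q / (pi*r^4)
Q = 208 mL/min = 3.46667e-06 m^3/s
dP = 439.748 Pa = 439.748 / 133.322 mmHg = 3.298 mmHg


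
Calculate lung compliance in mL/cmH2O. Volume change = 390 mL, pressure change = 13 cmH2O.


C = dV / dP
C = 390 / 13
C = 30 mL/cmH2O


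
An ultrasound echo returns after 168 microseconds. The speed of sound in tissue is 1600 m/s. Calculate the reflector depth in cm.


depth = c * t / 2
t = 168 us = 1.6800e-04 s
depth = 1600 * 1.6800e-04 / 2
depth = 0.1344 m = 13.44 cm


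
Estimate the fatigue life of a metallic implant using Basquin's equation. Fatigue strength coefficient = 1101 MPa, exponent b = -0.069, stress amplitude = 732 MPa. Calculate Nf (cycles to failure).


sigma_a = sigma_f' * (2Nf)^b
2Nf = (sigma_a/sigma_f')^(1/b)
2Nf = (732/1101)^(1/-0.069)
2Nf = 370.86926
Nf = 185.4


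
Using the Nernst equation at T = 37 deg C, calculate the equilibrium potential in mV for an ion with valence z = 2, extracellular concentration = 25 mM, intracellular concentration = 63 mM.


E = (RT/(zF)) * ln(C_out/C_in)
T = 37 + 273.15 = 310.15 K
E = (8.314 * 310.15 / (2 * 96485)) * ln(25/63)
E = -12.35 mV


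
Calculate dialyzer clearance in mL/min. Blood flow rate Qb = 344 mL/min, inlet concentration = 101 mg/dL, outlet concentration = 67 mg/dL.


K = Qb * (Cb_in - Cb_out) / Cb_in
K = 344 * (101 - 67) / 101
K = 115.8 mL/min


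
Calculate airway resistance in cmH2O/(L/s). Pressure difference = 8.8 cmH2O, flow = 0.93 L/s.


R = dP / flow
R = 8.8 / 0.93
R = 9.462 cmH2O/(L/s)


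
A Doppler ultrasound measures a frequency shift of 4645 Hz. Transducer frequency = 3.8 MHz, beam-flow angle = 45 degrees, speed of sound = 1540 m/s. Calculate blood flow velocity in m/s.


v = fd * c / (2 * f0 * cos(theta))
v = 4645 * 1540 / (2 * 3.8000e+06 * cos(45))
v = 1.331 m/s


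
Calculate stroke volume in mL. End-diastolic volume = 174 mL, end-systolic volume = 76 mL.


SV = EDV - ESV
SV = 174 - 76
SV = 98 mL


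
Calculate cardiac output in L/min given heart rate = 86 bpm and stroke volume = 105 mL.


CO = HR * SV
CO = 86 * 105 / 1000
CO = 9.03 L/min


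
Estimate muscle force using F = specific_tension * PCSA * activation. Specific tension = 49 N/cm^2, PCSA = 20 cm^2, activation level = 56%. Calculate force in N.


F = sigma * PCSA * activation
F = 49 * 20 * 0.56
F = 548.8 N


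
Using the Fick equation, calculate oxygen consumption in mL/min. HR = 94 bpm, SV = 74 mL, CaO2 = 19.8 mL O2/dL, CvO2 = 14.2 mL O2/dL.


CO = HR*SV = 94*74/1000 = 6.956 L/min
a-v O2 diff = 19.8 - 14.2 = 5.6 mL/dL
VO2 = CO * (CaO2-CvO2) * 10 dL/L
VO2 = 6.956 * 5.6 * 10
VO2 = 389.5 mL/min


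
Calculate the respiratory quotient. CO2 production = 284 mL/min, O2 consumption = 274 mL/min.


RQ = VCO2 / VO2
RQ = 284 / 274
RQ = 1.036


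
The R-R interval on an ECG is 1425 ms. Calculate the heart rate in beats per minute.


HR = 60 / RR_interval(s)
RR = 1425 ms = 1.425 s
HR = 60 / 1.425 = 42.11 bpm


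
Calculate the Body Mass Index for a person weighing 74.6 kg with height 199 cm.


BMI = weight / height^2
height = 199 cm = 1.99 m
BMI = 74.6 / 1.99^2
BMI = 18.84 kg/m^2


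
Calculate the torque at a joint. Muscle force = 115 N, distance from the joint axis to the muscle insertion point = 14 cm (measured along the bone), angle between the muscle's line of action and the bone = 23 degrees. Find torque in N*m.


Torque = F * d * sin(theta)   (moment arm = d*sin(theta))
d = 14 cm = 0.14 m
Torque = 115 * 0.14 * sin(23)
Torque = 6.291 N*m


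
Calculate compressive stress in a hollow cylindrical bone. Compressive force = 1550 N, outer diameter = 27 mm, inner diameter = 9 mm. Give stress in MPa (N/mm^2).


A = pi*(r_o^2 - r_i^2)
r_o = 13.5 mm, r_i = 4.5 mm
A = 508.938 mm^2
sigma = F/A = 1550 / 508.938
sigma = 3.046 MPa


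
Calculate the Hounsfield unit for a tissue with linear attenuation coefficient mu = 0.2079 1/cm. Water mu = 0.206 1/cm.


HU = ((mu_tissue - mu_water) / mu_water) * 1000
HU = ((0.2079 - 0.206) / 0.206) * 1000
HU = 9.223


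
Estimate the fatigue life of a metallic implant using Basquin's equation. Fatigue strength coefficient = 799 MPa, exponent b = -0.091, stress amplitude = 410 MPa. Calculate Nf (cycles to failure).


sigma_a = sigma_f' * (2Nf)^b
2Nf = (sigma_a/sigma_f')^(1/b)
2Nf = (410/799)^(1/-0.091)
2Nf = 1528.2976
Nf = 764.1


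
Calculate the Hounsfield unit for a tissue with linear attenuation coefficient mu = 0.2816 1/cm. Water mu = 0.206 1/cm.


HU = ((mu_tissue - mu_water) / mu_water) * 1000
HU = ((0.2816 - 0.206) / 0.206) * 1000
HU = 367


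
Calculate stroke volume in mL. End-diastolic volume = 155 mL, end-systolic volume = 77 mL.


SV = EDV - ESV
SV = 155 - 77
SV = 78 mL


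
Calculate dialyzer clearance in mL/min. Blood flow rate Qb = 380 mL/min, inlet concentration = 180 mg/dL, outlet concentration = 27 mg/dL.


K = Qb * (Cb_in - Cb_out) / Cb_in
K = 380 * (180 - 27) / 180
K = 323 mL/min


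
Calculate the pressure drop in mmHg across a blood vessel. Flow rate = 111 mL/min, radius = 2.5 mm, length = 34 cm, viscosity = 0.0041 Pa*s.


dP = 8*mu*L*Q / (pi*r^4)
Q = 111 mL/min = 1.85e-06 m^3/s
dP = 168.118 Pa = 168.118 / 133.322 mmHg = 1.261 mmHg


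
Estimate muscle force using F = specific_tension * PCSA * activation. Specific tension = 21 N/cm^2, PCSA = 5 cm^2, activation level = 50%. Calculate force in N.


F = sigma * PCSA * activation
F = 21 * 5 * 0.5
F = 52.5 N


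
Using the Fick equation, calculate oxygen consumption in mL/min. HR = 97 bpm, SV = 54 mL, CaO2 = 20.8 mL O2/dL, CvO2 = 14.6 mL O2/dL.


CO = HR*SV = 97*54/1000 = 5.238 L/min
a-v O2 diff = 20.8 - 14.6 = 6.2 mL/dL
VO2 = CO * (CaO2-CvO2) * 10 dL/L
VO2 = 5.238 * 6.2 * 10
VO2 = 324.8 mL/min


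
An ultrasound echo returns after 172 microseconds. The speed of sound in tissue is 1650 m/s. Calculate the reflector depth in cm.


depth = c * t / 2
t = 172 us = 1.7200e-04 s
depth = 1650 * 1.7200e-04 / 2
depth = 0.1419 m = 14.19 cm


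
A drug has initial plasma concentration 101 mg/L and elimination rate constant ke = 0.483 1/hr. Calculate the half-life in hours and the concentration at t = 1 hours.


t_half = ln(2) / ke = 0.693147 / 0.483 = 1.435 hr
C(t) = C0 * exp(-ke*t) = 101 * exp(-0.483*1)
C(1) = 62.31 mg/L


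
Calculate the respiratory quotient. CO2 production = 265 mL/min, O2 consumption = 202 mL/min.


RQ = VCO2 / VO2
RQ = 265 / 202
RQ = 1.312


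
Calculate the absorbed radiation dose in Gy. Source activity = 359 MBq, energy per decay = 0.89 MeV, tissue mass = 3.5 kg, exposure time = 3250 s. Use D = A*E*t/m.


A = 359 MBq = 3.5900e+08 Bq
E = 0.89 MeV = 1.42578e-13 J
D = A*E*t/m = 3.5900e+08*1.42578e-13*3250/3.5
D = 0.04753 Gy


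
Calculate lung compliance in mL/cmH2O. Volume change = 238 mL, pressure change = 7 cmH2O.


C = dV / dP
C = 238 / 7
C = 34 mL/cmH2O


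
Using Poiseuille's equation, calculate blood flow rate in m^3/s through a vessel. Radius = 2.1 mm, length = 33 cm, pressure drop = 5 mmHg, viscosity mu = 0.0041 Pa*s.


Q = pi*r^4*dP / (8*mu*L)
r = 0.0021 m, L = 0.33 m
dP = 5 mmHg = 666.61 Pa
Q = 3.7628e-06 m^3/s


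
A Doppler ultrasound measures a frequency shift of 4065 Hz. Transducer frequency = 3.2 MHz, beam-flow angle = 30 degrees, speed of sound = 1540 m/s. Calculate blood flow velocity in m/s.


v = fd * c / (2 * f0 * cos(theta))
v = 4065 * 1540 / (2 * 3.2000e+06 * cos(30))
v = 1.129 m/s


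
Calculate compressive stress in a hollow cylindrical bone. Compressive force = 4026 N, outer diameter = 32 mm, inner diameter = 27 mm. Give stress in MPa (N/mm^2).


A = pi*(r_o^2 - r_i^2)
r_o = 16 mm, r_i = 13.5 mm
A = 231.692 mm^2
sigma = F/A = 4026 / 231.692
sigma = 17.38 MPa


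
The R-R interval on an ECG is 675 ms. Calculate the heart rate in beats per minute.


HR = 60 / RR_interval(s)
RR = 675 ms = 0.675 s
HR = 60 / 0.675 = 88.89 bpm


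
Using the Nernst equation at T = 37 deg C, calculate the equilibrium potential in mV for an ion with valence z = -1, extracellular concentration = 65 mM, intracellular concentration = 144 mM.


E = (RT/(zF)) * ln(C_out/C_in)
T = 37 + 273.15 = 310.15 K
E = (8.314 * 310.15 / (-1 * 96485)) * ln(65/144)
E = 21.26 mV


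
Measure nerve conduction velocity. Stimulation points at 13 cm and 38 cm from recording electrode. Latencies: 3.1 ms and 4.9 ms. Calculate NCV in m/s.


Distance = (38 - 13) / 100 = 0.25 m
dt = (4.9 - 3.1) / 1000 = 0.0018 s
NCV = dist / dt = 138.9 m/s


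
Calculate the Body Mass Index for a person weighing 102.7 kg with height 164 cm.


BMI = weight / height^2
height = 164 cm = 1.64 m
BMI = 102.7 / 1.64^2
BMI = 38.18 kg/m^2


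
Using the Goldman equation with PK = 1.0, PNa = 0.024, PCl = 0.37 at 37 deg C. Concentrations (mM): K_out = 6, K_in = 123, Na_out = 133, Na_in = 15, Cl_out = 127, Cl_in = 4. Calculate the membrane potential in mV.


Vm = (RT/F)*ln((PK*Ko + PNa*Nao + PCl*Cli)/(PK*Ki + PNa*Nai + PCl*Clo))
Numer = 10.672, Denom = 170.35
Vm = -74.04 mV


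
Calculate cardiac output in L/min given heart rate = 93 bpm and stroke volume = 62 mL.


CO = HR * SV
CO = 93 * 62 / 1000
CO = 5.766 L/min


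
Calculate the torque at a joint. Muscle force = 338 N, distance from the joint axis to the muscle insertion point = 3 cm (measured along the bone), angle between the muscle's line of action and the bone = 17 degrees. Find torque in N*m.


Torque = F * d * sin(theta)   (moment arm = d*sin(theta))
d = 3 cm = 0.03 m
Torque = 338 * 0.03 * sin(17)
Torque = 2.965 N*m


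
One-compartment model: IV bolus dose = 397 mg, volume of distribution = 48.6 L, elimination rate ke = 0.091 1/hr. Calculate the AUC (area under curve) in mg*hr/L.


C0 = Dose/Vd = 397/48.6 = 8.16872 mg/L
AUC = C0/ke = 8.16872/0.091
AUC = 89.77 mg*hr/L


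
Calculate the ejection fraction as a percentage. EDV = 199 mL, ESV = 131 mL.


SV = EDV - ESV = 199 - 131 = 68 mL
EF = SV/EDV * 100 = 68/199 * 100
EF = 34.17%


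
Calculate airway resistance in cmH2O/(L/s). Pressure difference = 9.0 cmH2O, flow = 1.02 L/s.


R = dP / flow
R = 9.0 / 1.02
R = 8.824 cmH2O/(L/s)


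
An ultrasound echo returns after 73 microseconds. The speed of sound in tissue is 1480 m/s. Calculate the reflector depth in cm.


depth = c * t / 2
t = 73 us = 7.3000e-05 s
depth = 1480 * 7.3000e-05 / 2
depth = 0.05402 m = 5.402 cm


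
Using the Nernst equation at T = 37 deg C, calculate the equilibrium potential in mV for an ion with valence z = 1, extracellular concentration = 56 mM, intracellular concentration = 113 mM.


E = (RT/(zF)) * ln(C_out/C_in)
T = 37 + 273.15 = 310.15 K
E = (8.314 * 310.15 / (1 * 96485)) * ln(56/113)
E = -18.76 mV


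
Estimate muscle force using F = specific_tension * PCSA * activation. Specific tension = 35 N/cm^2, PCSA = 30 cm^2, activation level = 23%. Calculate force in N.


F = sigma * PCSA * activation
F = 35 * 30 * 0.23
F = 241.5 N


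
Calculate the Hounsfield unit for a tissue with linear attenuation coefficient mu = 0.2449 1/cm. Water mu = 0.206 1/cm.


HU = ((mu_tissue - mu_water) / mu_water) * 1000
HU = ((0.2449 - 0.206) / 0.206) * 1000
HU = 188.8


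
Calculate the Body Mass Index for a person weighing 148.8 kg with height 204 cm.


BMI = weight / height^2
height = 204 cm = 2.04 m
BMI = 148.8 / 2.04^2
BMI = 35.76 kg/m^2


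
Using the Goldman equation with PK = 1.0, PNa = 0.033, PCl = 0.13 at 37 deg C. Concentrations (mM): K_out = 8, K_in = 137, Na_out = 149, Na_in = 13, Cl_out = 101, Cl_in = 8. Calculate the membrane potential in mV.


Vm = (RT/F)*ln((PK*Ko + PNa*Nao + PCl*Cli)/(PK*Ki + PNa*Nai + PCl*Clo))
Numer = 13.957, Denom = 150.559
Vm = -63.56 mV


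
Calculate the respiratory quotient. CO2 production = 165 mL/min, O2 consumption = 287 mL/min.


RQ = VCO2 / VO2
RQ = 165 / 287
RQ = 0.5749


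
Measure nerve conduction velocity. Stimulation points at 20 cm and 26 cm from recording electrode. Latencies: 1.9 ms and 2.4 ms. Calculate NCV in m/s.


Distance = (26 - 20) / 100 = 0.06 m
dt = (2.4 - 1.9) / 1000 = 5.0000e-04 s
NCV = dist / dt = 120 m/s


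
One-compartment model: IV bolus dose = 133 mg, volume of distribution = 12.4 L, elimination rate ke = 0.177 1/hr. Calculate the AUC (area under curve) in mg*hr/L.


C0 = Dose/Vd = 133/12.4 = 10.7258 mg/L
AUC = C0/ke = 10.7258/0.177
AUC = 60.6 mg*hr/L


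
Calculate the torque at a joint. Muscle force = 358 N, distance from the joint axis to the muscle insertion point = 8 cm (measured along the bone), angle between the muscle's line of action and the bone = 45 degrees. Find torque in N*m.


Torque = F * d * sin(theta)   (moment arm = d*sin(theta))
d = 8 cm = 0.08 m
Torque = 358 * 0.08 * sin(45)
Torque = 20.25 N*m


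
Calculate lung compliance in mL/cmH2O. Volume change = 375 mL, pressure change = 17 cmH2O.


C = dV / dP
C = 375 / 17
C = 22.06 mL/cmH2O


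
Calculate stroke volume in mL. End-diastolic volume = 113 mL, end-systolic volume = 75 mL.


SV = EDV - ESV
SV = 113 - 75
SV = 38 mL


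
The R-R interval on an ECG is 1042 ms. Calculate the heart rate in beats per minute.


HR = 60 / RR_interval(s)
RR = 1042 ms = 1.042 s
HR = 60 / 1.042 = 57.58 bpm


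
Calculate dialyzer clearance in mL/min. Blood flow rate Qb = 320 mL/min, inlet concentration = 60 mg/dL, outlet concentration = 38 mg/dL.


K = Qb * (Cb_in - Cb_out) / Cb_in
K = 320 * (60 - 38) / 60
K = 117.3 mL/min


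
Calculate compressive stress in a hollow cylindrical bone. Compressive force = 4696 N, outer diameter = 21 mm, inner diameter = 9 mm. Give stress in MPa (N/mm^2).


A = pi*(r_o^2 - r_i^2)
r_o = 10.5 mm, r_i = 4.5 mm
A = 282.743 mm^2
sigma = F/A = 4696 / 282.743
sigma = 16.61 MPa


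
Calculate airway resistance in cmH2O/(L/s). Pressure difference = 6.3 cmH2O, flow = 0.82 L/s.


R = dP / flow
R = 6.3 / 0.82
R = 7.683 cmH2O/(L/s)


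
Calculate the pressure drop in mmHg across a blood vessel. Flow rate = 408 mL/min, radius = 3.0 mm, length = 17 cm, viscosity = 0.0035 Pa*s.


dP = 8*mu*L*Q / (pi*r^4)
Q = 408 mL/min = 6.8e-06 m^3/s
dP = 127.198 Pa = 127.198 / 133.322 mmHg = 0.9541 mmHg


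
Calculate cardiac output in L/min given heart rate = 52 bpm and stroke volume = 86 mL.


CO = HR * SV
CO = 52 * 86 / 1000
CO = 4.472 L/min


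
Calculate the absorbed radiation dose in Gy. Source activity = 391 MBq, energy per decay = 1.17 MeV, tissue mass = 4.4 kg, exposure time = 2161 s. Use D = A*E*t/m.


A = 391 MBq = 3.9100e+08 Bq
E = 1.17 MeV = 1.87434e-13 J
D = A*E*t/m = 3.9100e+08*1.87434e-13*2161/4.4
D = 0.03599 Gy


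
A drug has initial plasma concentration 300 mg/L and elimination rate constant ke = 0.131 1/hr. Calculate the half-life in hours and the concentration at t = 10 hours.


t_half = ln(2) / ke = 0.693147 / 0.131 = 5.291 hr
C(t) = C0 * exp(-ke*t) = 300 * exp(-0.131*10)
C(10) = 80.95 mg/L


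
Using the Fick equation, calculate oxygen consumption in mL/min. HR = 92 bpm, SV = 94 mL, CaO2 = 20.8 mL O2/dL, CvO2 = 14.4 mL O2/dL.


CO = HR*SV = 92*94/1000 = 8.648 L/min
a-v O2 diff = 20.8 - 14.4 = 6.4 mL/dL
VO2 = CO * (CaO2-CvO2) * 10 dL/L
VO2 = 8.648 * 6.4 * 10
VO2 = 553.5 mL/min


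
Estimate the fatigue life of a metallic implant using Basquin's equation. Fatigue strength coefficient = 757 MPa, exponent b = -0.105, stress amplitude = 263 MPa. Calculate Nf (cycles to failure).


sigma_a = sigma_f' * (2Nf)^b
2Nf = (sigma_a/sigma_f')^(1/b)
2Nf = (263/757)^(1/-0.105)
2Nf = 23591.913
Nf = 1.18e+04


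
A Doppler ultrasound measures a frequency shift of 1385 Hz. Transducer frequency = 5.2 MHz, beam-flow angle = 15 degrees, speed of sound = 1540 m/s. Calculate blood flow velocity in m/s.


v = fd * c / (2 * f0 * cos(theta))
v = 1385 * 1540 / (2 * 5.2000e+06 * cos(15))
v = 0.2123 m/s


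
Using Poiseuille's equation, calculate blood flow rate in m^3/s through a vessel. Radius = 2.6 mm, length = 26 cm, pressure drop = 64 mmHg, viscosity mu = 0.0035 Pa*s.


Q = pi*r^4*dP / (8*mu*L)
r = 0.0026 m, L = 0.26 m
dP = 64 mmHg = 8532.608 Pa
Q = 1.6826e-04 m^3/s


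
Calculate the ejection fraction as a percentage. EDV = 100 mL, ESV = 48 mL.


SV = EDV - ESV = 100 - 48 = 52 mL
EF = SV/EDV * 100 = 52/100 * 100
EF = 52%


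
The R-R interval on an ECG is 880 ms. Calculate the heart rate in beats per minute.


HR = 60 / RR_interval(s)
RR = 880 ms = 0.88 s
HR = 60 / 0.88 = 68.18 bpm


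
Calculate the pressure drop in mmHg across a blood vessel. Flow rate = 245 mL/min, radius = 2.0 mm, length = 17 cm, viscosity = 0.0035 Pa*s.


dP = 8*mu*L*Q / (pi*r^4)
Q = 245 mL/min = 4.08333e-06 m^3/s
dP = 386.68 Pa = 386.68 / 133.322 mmHg = 2.9 mmHg


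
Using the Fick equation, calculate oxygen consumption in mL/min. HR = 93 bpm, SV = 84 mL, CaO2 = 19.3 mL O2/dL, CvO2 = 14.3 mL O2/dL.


CO = HR*SV = 93*84/1000 = 7.812 L/min
a-v O2 diff = 19.3 - 14.3 = 5 mL/dL
VO2 = CO * (CaO2-CvO2) * 10 dL/L
VO2 = 7.812 * 5 * 10
VO2 = 390.6 mL/min


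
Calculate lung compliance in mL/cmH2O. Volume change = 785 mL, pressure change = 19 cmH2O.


C = dV / dP
C = 785 / 19
C = 41.32 mL/cmH2O


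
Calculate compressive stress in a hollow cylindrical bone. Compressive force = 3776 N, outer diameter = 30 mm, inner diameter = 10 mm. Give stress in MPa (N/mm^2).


A = pi*(r_o^2 - r_i^2)
r_o = 15 mm, r_i = 5 mm
A = 628.319 mm^2
sigma = F/A = 3776 / 628.319
sigma = 6.01 MPa


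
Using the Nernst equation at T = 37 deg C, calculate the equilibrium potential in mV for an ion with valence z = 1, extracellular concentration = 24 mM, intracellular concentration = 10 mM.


E = (RT/(zF)) * ln(C_out/C_in)
T = 37 + 273.15 = 310.15 K
E = (8.314 * 310.15 / (1 * 96485)) * ln(24/10)
E = 23.4 mV


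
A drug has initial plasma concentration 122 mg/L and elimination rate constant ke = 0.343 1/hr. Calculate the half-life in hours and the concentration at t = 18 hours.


t_half = ln(2) / ke = 0.693147 / 0.343 = 2.021 hr
C(t) = C0 * exp(-ke*t) = 122 * exp(-0.343*18)
C(18) = 0.2541 mg/L


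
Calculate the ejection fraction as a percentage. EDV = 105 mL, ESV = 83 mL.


SV = EDV - ESV = 105 - 83 = 22 mL
EF = SV/EDV * 100 = 22/105 * 100
EF = 20.95%


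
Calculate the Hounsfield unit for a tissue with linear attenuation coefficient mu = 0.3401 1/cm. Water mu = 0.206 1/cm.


HU = ((mu_tissue - mu_water) / mu_water) * 1000
HU = ((0.3401 - 0.206) / 0.206) * 1000
HU = 651
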